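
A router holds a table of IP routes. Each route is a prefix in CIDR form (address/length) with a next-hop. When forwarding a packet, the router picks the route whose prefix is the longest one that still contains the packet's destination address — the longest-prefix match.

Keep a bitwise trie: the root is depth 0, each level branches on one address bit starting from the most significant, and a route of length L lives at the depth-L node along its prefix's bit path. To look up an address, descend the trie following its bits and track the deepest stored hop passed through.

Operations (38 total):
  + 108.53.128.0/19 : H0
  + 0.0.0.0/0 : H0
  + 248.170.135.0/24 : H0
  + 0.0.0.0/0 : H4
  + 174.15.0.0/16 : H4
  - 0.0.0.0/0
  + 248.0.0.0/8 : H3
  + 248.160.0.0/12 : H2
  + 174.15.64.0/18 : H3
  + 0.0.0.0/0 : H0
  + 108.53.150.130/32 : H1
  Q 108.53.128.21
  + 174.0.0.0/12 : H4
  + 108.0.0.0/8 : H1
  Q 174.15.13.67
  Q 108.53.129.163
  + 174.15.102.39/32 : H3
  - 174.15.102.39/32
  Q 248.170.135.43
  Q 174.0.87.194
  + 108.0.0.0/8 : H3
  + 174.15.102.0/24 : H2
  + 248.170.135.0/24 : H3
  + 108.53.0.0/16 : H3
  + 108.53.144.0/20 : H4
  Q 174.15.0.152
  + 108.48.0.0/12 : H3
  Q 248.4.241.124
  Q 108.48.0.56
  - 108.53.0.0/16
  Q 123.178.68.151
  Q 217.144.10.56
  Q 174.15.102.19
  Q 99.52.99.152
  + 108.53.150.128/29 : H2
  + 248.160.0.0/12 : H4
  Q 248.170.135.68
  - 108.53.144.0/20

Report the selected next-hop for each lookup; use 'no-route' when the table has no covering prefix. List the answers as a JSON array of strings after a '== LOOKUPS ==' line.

Trace:
  add 108.53.128.0/19 -> H0 at depth 19
  add 0.0.0.0/0 -> H0 at depth 0
  add 248.170.135.0/24 -> H0 at depth 24
  add 0.0.0.0/0 -> H4 at depth 0
  add 174.15.0.0/16 -> H4 at depth 16
  del 0.0.0.0/0 (clear depth 0)
  add 248.0.0.0/8 -> H3 at depth 8
  add 248.160.0.0/12 -> H2 at depth 12
  add 174.15.64.0/18 -> H3 at depth 18
  add 0.0.0.0/0 -> H0 at depth 0
  add 108.53.150.130/32 -> H1 at depth 32
  ? 108.53.128.21  path d0:H0→d1:-→d2:-→d3:-→d4:-→d5:-→d6:-→d7:-→d8:-→d9:-→d10:-→d11:-→d12:-→d13:-→d14:-→d15:-→d16:-→d17:-→d18:-→d19:H0  best=H0
  add 174.0.0.0/12 -> H4 at depth 12
  add 108.0.0.0/8 -> H1 at depth 8
  ? 174.15.13.67  path d0:H0→d1:-→d2:-→d3:-→d4:-→d5:-→d6:-→d7:-→d8:-→d9:-→d10:-→d11:-→d12:H4→d13:-→d14:-→d15:-→d16:H4→d17:-  best=H4
  ? 108.53.129.163  path d0:H0→d1:-→d2:-→d3:-→d4:-→d5:-→d6:-→d7:-→d8:H1→d9:-→d10:-→d11:-→d12:-→d13:-→d14:-→d15:-→d16:-→d17:-→d18:-→d19:H0  best=H0
  add 174.15.102.39/32 -> H3 at depth 32
  del 174.15.102.39/32 (clear depth 32)
  ? 248.170.135.43  path d0:H0→d1:-→d2:-→d3:-→d4:-→d5:-→d6:-→d7:-→d8:H3→d9:-→d10:-→d11:-→d12:H2→d13:-→d14:-→d15:-→d16:-→d17:-→d18:-→d19:-→d20:-→d21:-→d22:-→d23:-→d24:H0  best=H0
  ? 174.0.87.194  path d0:H0→d1:-→d2:-→d3:-→d4:-→d5:-→d6:-→d7:-→d8:-→d9:-→d10:-→d11:-→d12:H4  best=H4
  add 108.0.0.0/8 -> H3 at depth 8
  add 174.15.102.0/24 -> H2 at depth 24
  add 248.170.135.0/24 -> H3 at depth 24
  add 108.53.0.0/16 -> H3 at depth 16
  add 108.53.144.0/20 -> H4 at depth 20
  ? 174.15.0.152  path d0:H0→d1:-→d2:-→d3:-→d4:-→d5:-→d6:-→d7:-→d8:-→d9:-→d10:-→d11:-→d12:H4→d13:-→d14:-→d15:-→d16:H4→d17:-  best=H4
  add 108.48.0.0/12 -> H3 at depth 12
  ? 248.4.241.124  path d0:H0→d1:-→d2:-→d3:-→d4:-→d5:-→d6:-→d7:-→d8:H3  best=H3
  ? 108.48.0.56  path d0:H0→d1:-→d2:-→d3:-→d4:-→d5:-→d6:-→d7:-→d8:H3→d9:-→d10:-→d11:-→d12:H3→d13:-  best=H3
  del 108.53.0.0/16 (clear depth 16)
  ? 123.178.68.151  path d0:H0→d1:-→d2:-→d3:-  best=H0
  ? 217.144.10.56  path d0:H0→d1:-→d2:-  best=H0
  ? 174.15.102.19  path d0:H0→d1:-→d2:-→d3:-→d4:-→d5:-→d6:-→d7:-→d8:-→d9:-→d10:-→d11:-→d12:H4→d13:-→d14:-→d15:-→d16:H4→d17:-→d18:H3→d19:-→d20:-→d21:-→d22:-→d23:-→d24:H2→d25:-→d26:-  best=H2
  ? 99.52.99.152  path d0:H0→d1:-→d2:-→d3:-→d4:-  best=H0
  add 108.53.150.128/29 -> H2 at depth 29
  add 248.160.0.0/12 -> H4 at depth 12
  ? 248.170.135.68  path d0:H0→d1:-→d2:-→d3:-→d4:-→d5:-→d6:-→d7:-→d8:H3→d9:-→d10:-→d11:-→d12:H4→d13:-→d14:-→d15:-→d16:-→d17:-→d18:-→d19:-→d20:-→d21:-→d22:-→d23:-→d24:H3  best=H3
  del 108.53.144.0/20 (clear depth 20)

== LOOKUPS ==
["H0","H4","H0","H0","H4","H4","H3","H3","H0","H0","H2","H0","H3"]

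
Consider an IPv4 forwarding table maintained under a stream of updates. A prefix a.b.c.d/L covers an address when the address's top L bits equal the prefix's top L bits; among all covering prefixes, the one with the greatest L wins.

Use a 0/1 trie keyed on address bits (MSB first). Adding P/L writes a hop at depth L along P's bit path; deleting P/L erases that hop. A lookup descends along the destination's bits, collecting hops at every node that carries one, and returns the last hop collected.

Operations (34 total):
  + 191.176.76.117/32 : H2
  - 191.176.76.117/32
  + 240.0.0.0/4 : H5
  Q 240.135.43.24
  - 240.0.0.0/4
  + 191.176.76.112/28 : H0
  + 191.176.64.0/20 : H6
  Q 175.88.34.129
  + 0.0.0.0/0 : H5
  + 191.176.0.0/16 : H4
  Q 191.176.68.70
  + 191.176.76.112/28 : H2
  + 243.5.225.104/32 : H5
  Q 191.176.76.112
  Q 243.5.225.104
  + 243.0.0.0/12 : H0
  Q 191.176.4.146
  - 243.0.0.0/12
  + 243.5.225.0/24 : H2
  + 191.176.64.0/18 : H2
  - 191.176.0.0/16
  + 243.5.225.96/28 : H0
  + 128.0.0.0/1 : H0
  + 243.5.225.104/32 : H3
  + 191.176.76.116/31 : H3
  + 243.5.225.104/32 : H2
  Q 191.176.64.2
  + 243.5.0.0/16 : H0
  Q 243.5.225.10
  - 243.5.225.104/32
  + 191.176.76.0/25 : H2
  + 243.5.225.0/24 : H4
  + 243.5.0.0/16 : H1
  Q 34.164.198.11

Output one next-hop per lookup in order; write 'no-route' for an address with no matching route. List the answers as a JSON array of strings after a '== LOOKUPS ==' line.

Trace:
  + 191.176.76.117/32 (H2) depth=32
  del 191.176.76.117/32 (clear depth 32)
  + 240.0.0.0/4 (H5) depth=4
  ? 240.135.43.24  path d0:-→d1:-→d2:-→d3:-→d4:H5  best=H5
  del 240.0.0.0/4 (clear depth 4)
  + 191.176.76.112/28 (H0) depth=28
  + 191.176.64.0/20 (H6) depth=20
  ? 175.88.34.129  path d0:-→d1:-→d2:-→d3:-  best=no-route
  + 0.0.0.0/0 (H5) depth=0
  + 191.176.0.0/16 (H4) depth=16
  ? 191.176.68.70  path d0:H5→d1:-→d2:-→d3:-→d4:-→d5:-→d6:-→d7:-→d8:-→d9:-→d10:-→d11:-→d12:-→d13:-→d14:-→d15:-→d16:H4→d17:-→d18:-→d19:-→d20:H6  best=H6
  + 191.176.76.112/28 (H2) depth=28
  + 243.5.225.104/32 (H5) depth=32
  ? 191.176.76.112  path d0:H5→d1:-→d2:-→d3:-→d4:-→d5:-→d6:-→d7:-→d8:-→d9:-→d10:-→d11:-→d12:-→d13:-→d14:-→d15:-→d16:H4→d17:-→d18:-→d19:-→d20:H6→d21:-→d22:-→d23:-→d24:-→d25:-→d26:-→d27:-→d28:H2→d29:-  best=H2
  ? 243.5.225.104  path d0:H5→d1:-→d2:-→d3:-→d4:-→d5:-→d6:-→d7:-→d8:-→d9:-→d10:-→d11:-→d12:-→d13:-→d14:-→d15:-→d16:-→d17:-→d18:-→d19:-→d20:-→d21:-→d22:-→d23:-→d24:-→d25:-→d26:-→d27:-→d28:-→d29:-→d30:-→d31:-→d32:H5  best=H5
  + 243.0.0.0/12 (H0) depth=12
  ? 191.176.4.146  path d0:H5→d1:-→d2:-→d3:-→d4:-→d5:-→d6:-→d7:-→d8:-→d9:-→d10:-→d11:-→d12:-→d13:-→d14:-→d15:-→d16:H4→d17:-  best=H4
  del 243.0.0.0/12 (clear depth 12)
  + 243.5.225.0/24 (H2) depth=24
  + 191.176.64.0/18 (H2) depth=18
  del 191.176.0.0/16 (clear depth 16)
  + 243.5.225.96/28 (H0) depth=28
  + 128.0.0.0/1 (H0) depth=1
  + 243.5.225.104/32 (H3) depth=32
  + 191.176.76.116/31 (H3) depth=31
  + 243.5.225.104/32 (H2) depth=32
  ? 191.176.64.2  path d0:H5→d1:H0→d2:-→d3:-→d4:-→d5:-→d6:-→d7:-→d8:-→d9:-→d10:-→d11:-→d12:-→d13:-→d14:-→d15:-→d16:-→d17:-→d18:H2→d19:-→d20:H6  best=H6
  + 243.5.0.0/16 (H0) depth=16
  ? 243.5.225.10  path d0:H5→d1:H0→d2:-→d3:-→d4:-→d5:-→d6:-→d7:-→d8:-→d9:-→d10:-→d11:-→d12:-→d13:-→d14:-→d15:-→d16:H0→d17:-→d18:-→d19:-→d20:-→d21:-→d22:-→d23:-→d24:H2→d25:-  best=H2
  del 243.5.225.104/32 (clear depth 32)
  + 191.176.76.0/25 (H2) depth=25
  + 243.5.225.0/24 (H4) depth=24
  + 243.5.0.0/16 (H1) depth=16
  ? 34.164.198.11  path d0:H5  best=H5

== LOOKUPS ==
["H5","no-route","H6","H2","H5","H4","H6","H2","H5"]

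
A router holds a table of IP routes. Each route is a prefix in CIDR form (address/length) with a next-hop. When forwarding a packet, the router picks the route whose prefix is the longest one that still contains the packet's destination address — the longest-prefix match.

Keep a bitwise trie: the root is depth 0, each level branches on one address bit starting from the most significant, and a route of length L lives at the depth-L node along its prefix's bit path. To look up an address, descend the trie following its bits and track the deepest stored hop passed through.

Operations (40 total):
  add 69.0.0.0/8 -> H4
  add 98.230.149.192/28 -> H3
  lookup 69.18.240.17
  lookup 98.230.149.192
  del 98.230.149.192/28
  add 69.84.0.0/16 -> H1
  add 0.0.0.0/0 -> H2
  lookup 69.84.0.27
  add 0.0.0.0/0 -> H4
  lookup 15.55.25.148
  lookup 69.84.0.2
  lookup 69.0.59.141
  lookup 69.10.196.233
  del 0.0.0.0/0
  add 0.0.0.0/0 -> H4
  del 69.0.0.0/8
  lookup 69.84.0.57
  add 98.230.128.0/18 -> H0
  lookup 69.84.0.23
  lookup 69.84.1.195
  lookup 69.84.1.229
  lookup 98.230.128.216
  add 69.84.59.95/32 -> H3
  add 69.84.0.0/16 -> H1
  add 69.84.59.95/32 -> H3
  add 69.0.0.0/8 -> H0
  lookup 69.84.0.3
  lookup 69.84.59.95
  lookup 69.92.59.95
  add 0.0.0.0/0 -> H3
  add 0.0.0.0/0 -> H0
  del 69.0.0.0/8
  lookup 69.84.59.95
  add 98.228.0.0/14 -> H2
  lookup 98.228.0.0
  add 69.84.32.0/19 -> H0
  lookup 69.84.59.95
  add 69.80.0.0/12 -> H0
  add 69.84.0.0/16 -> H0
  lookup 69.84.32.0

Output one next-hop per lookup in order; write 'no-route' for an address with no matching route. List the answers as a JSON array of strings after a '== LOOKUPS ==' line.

Trace:
  add 69.0.0.0/8 -> H4 at depth 8
  add 98.230.149.192/28 -> H3 at depth 28
  lookup 69.18.240.17: bits 01000101 walk d0:-→d1:-→d2:-→d3:-→d4:-→d5:-→d6:-→d7:-→d8:H4 -> H4
  lookup 98.230.149.192: bits 0110001011100110100101011100 walk d0:-→d1:-→d2:-→d3:-→d4:-→d5:-→d6:-→d7:-→d8:-→d9:-→d10:-→d11:-→d12:-→d13:-→d14:-→d15:-→d16:-→d17:-→d18:-→d19:-→d20:-→d21:-→d22:-→d23:-→d24:-→d25:-→d26:-→d27:-→d28:H3 -> H3
  del 98.230.149.192/28 (clear depth 28)
  add 69.84.0.0/16 -> H1 at depth 16
  add 0.0.0.0/0 -> H2 at depth 0
  lookup 69.84.0.27: bits 0100010101010100 walk d0:H2→d1:-→d2:-→d3:-→d4:-→d5:-→d6:-→d7:-→d8:H4→d9:-→d10:-→d11:-→d12:-→d13:-→d14:-→d15:-→d16:H1 -> H1
  add 0.0.0.0/0 -> H4 at depth 0
  lookup 15.55.25.148: bits 0 walk d0:H4→d1:- -> H4
  lookup 69.84.0.2: bits 0100010101010100 walk d0:H4→d1:-→d2:-→d3:-→d4:-→d5:-→d6:-→d7:-→d8:H4→d9:-→d10:-→d11:-→d12:-→d13:-→d14:-→d15:-→d16:H1 -> H1
  lookup 69.0.59.141: bits 010001010 walk d0:H4→d1:-→d2:-→d3:-→d4:-→d5:-→d6:-→d7:-→d8:H4→d9:- -> H4
  lookup 69.10.196.233: bits 010001010 walk d0:H4→d1:-→d2:-→d3:-→d4:-→d5:-→d6:-→d7:-→d8:H4→d9:- -> H4
  del 0.0.0.0/0 (clear depth 0)
  add 0.0.0.0/0 -> H4 at depth 0
  del 69.0.0.0/8 (clear depth 8)
  lookup 69.84.0.57: bits 0100010101010100 walk d0:H4→d1:-→d2:-→d3:-→d4:-→d5:-→d6:-→d7:-→d8:-→d9:-→d10:-→d11:-→d12:-→d13:-→d14:-→d15:-→d16:H1 -> H1
  add 98.230.128.0/18 -> H0 at depth 18
  lookup 69.84.0.23: bits 0100010101010100 walk d0:H4→d1:-→d2:-→d3:-→d4:-→d5:-→d6:-→d7:-→d8:-→d9:-→d10:-→d11:-→d12:-→d13:-→d14:-→d15:-→d16:H1 -> H1
  lookup 69.84.1.195: bits 0100010101010100 walk d0:H4→d1:-→d2:-→d3:-→d4:-→d5:-→d6:-→d7:-→d8:-→d9:-→d10:-→d11:-→d12:-→d13:-→d14:-→d15:-→d16:H1 -> H1
  lookup 69.84.1.229: bits 0100010101010100 walk d0:H4→d1:-→d2:-→d3:-→d4:-→d5:-→d6:-→d7:-→d8:-→d9:-→d10:-→d11:-→d12:-→d13:-→d14:-→d15:-→d16:H1 -> H1
  lookup 98.230.128.216: bits 0110001011100110100 walk d0:H4→d1:-→d2:-→d3:-→d4:-→d5:-→d6:-→d7:-→d8:-→d9:-→d10:-→d11:-→d12:-→d13:-→d14:-→d15:-→d16:-→d17:-→d18:H0→d19:- -> H0
  add 69.84.59.95/32 -> H3 at depth 32
  add 69.84.0.0/16 -> H1 at depth 16
  add 69.84.59.95/32 -> H3 at depth 32
  add 69.0.0.0/8 -> H0 at depth 8
  lookup 69.84.0.3: bits 010001010101010000 walk d0:H4→d1:-→d2:-→d3:-→d4:-→d5:-→d6:-→d7:-→d8:H0→d9:-→d10:-→d11:-→d12:-→d13:-→d14:-→d15:-→d16:H1→d17:-→d18:- -> H1
  lookup 69.84.59.95: bits 01000101010101000011101101011111 walk d0:H4→d1:-→d2:-→d3:-→d4:-→d5:-→d6:-→d7:-→d8:H0→d9:-→d10:-→d11:-→d12:-→d13:-→d14:-→d15:-→d16:H1→d17:-→d18:-→d19:-→d20:-→d21:-→d22:-→d23:-→d24:-→d25:-→d26:-→d27:-→d28:-→d29:-→d30:-→d31:-→d32:H3 -> H3
  lookup 69.92.59.95: bits 010001010101 walk d0:H4→d1:-→d2:-→d3:-→d4:-→d5:-→d6:-→d7:-→d8:H0→d9:-→d10:-→d11:-→d12:- -> H0
  add 0.0.0.0/0 -> H3 at depth 0
  add 0.0.0.0/0 -> H0 at depth 0
  del 69.0.0.0/8 (clear depth 8)
  lookup 69.84.59.95: bits 01000101010101000011101101011111 walk d0:H0→d1:-→d2:-→d3:-→d4:-→d5:-→d6:-→d7:-→d8:-→d9:-→d10:-→d11:-→d12:-→d13:-→d14:-→d15:-→d16:H1→d17:-→d18:-→d19:-→d20:-→d21:-→d22:-→d23:-→d24:-→d25:-→d26:-→d27:-→d28:-→d29:-→d30:-→d31:-→d32:H3 -> H3
  add 98.228.0.0/14 -> H2 at depth 14
  lookup 98.228.0.0: bits 01100010111001 walk d0:H0→d1:-→d2:-→d3:-→d4:-→d5:-→d6:-→d7:-→d8:-→d9:-→d10:-→d11:-→d12:-→d13:-→d14:H2 -> H2
  add 69.84.32.0/19 -> H0 at depth 19
  lookup 69.84.59.95: bits 01000101010101000011101101011111 walk d0:H0→d1:-→d2:-→d3:-→d4:-→d5:-→d6:-→d7:-→d8:-→d9:-→d10:-→d11:-→d12:-→d13:-→d14:-→d15:-→d16:H1→d17:-→d18:-→d19:H0→d20:-→d21:-→d22:-→d23:-→d24:-→d25:-→d26:-→d27:-→d28:-→d29:-→d30:-→d31:-→d32:H3 -> H3
  add 69.80.0.0/12 -> H0 at depth 12
  add 69.84.0.0/16 -> H0 at depth 16
  lookup 69.84.32.0: bits 0100010101010100001 walk d0:H0→d1:-→d2:-→d3:-→d4:-→d5:-→d6:-→d7:-→d8:-→d9:-→d10:-→d11:-→d12:H0→d13:-→d14:-→d15:-→d16:H0→d17:-→d18:-→d19:H0 -> H0

== LOOKUPS ==
["H4","H3","H1","H4","H1","H4","H4","H1","H1","H1","H1","H0","H1","H3","H0","H3","H2","H3","H0"]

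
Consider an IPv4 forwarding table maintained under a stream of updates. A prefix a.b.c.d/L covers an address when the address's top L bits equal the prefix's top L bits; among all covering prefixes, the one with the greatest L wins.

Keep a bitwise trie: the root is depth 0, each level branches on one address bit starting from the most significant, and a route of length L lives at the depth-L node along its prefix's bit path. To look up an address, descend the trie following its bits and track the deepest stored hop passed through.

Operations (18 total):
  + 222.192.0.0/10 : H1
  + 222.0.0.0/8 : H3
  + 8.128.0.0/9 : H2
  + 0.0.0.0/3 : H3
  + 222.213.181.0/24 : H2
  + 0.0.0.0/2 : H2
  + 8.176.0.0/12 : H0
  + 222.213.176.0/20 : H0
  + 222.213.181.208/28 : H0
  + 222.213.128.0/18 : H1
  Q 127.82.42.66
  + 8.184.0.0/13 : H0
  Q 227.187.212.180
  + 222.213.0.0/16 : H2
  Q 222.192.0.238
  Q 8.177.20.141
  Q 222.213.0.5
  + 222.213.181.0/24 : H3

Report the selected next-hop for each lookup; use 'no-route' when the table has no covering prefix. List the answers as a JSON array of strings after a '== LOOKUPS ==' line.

Trace:
  add 222.192.0.0/10 -> H1 at depth 10
  add 222.0.0.0/8 -> H3 at depth 8
  add 8.128.0.0/9 -> H2 at depth 9
  add 0.0.0.0/3 -> H3 at depth 3
  add 222.213.181.0/24 -> H2 at depth 24
  add 0.0.0.0/2 -> H2 at depth 2
  add 8.176.0.0/12 -> H0 at depth 12
  add 222.213.176.0/20 -> H0 at depth 20
  add 222.213.181.208/28 -> H0 at depth 28
  add 222.213.128.0/18 -> H1 at depth 18
  lookup 127.82.42.66: bits 0 walk d0:-→d1:- -> no-route
  add 8.184.0.0/13 -> H0 at depth 13
  lookup 227.187.212.180: bits 11 walk d0:-→d1:-→d2:- -> no-route
  add 222.213.0.0/16 -> H2 at depth 16
  lookup 222.192.0.238: bits 11011110110 walk d0:-→d1:-→d2:-→d3:-→d4:-→d5:-→d6:-→d7:-→d8:H3→d9:-→d10:H1→d11:- -> H1
  lookup 8.177.20.141: bits 000010001011 walk d0:-→d1:-→d2:H2→d3:H3→d4:-→d5:-→d6:-→d7:-→d8:-→d9:H2→d10:-→d11:-→d12:H0 -> H0
  lookup 222.213.0.5: bits 1101111011010101 walk d0:-→d1:-→d2:-→d3:-→d4:-→d5:-→d6:-→d7:-→d8:H3→d9:-→d10:H1→d11:-→d12:-→d13:-→d14:-→d15:-→d16:H2 -> H2
  add 222.213.181.0/24 -> H3 at depth 24

== LOOKUPS ==
["no-route","no-route","H1","H0","H2"]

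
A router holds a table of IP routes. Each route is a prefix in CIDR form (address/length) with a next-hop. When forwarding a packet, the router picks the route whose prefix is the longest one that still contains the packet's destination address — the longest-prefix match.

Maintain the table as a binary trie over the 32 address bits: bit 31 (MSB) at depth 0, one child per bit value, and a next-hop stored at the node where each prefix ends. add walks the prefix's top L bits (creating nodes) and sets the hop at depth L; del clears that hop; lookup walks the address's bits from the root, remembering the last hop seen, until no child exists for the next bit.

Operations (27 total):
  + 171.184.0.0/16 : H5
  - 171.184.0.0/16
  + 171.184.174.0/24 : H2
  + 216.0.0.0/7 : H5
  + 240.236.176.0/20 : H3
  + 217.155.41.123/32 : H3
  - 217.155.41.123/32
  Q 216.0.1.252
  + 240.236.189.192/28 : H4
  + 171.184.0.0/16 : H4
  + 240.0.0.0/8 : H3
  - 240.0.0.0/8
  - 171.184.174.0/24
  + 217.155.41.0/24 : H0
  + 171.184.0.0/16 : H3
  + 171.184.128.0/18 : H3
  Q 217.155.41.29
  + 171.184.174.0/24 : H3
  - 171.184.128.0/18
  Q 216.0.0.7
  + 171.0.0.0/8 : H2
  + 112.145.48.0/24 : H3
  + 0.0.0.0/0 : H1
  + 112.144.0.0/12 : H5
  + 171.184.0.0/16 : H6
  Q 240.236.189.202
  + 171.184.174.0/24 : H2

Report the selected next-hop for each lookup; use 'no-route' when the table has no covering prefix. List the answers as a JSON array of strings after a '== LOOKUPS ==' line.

Process each operation:
  + 171.184.0.0/16 (H5) depth=16
  - 171.184.0.0/16 clear@16
  + 171.184.174.0/24 (H2) depth=24
  + 216.0.0.0/7 (H5) depth=7
  + 240.236.176.0/20 (H3) depth=20
  + 217.155.41.123/32 (H3) depth=32
  - 217.155.41.123/32 clear@32
  lookup 216.0.1.252: bits 1101100 walk d0:-→d1:-→d2:-→d3:-→d4:-→d5:-→d6:-→d7:H5 -> H5
  + 240.236.189.192/28 (H4) depth=28
  + 171.184.0.0/16 (H4) depth=16
  + 240.0.0.0/8 (H3) depth=8
  - 240.0.0.0/8 clear@8
  - 171.184.174.0/24 clear@24
  + 217.155.41.0/24 (H0) depth=24
  + 171.184.0.0/16 (H3) depth=16
  + 171.184.128.0/18 (H3) depth=18
  lookup 217.155.41.29: bits 1101100110011011001010010 walk d0:-→d1:-→d2:-→d3:-→d4:-→d5:-→d6:-→d7:H5→d8:-→d9:-→d10:-→d11:-→d12:-→d13:-→d14:-→d15:-→d16:-→d17:-→d18:-→d19:-→d20:-→d21:-→d22:-→d23:-→d24:H0→d25:- -> H0
  + 171.184.174.0/24 (H3) depth=24
  - 171.184.128.0/18 clear@18
  lookup 216.0.0.7: bits 1101100 walk d0:-→d1:-→d2:-→d3:-→d4:-→d5:-→d6:-→d7:H5 -> H5
  + 171.0.0.0/8 (H2) depth=8
  + 112.145.48.0/24 (H3) depth=24
  + 0.0.0.0/0 (H1) depth=0
  + 112.144.0.0/12 (H5) depth=12
  + 171.184.0.0/16 (H6) depth=16
  lookup 240.236.189.202: bits 1111000011101100101111011100 walk d0:H1→d1:-→d2:-→d3:-→d4:-→d5:-→d6:-→d7:-→d8:-→d9:-→d10:-→d11:-→d12:-→d13:-→d14:-→d15:-→d16:-→d17:-→d18:-→d19:-→d20:H3→d21:-→d22:-→d23:-→d24:-→d25:-→d26:-→d27:-→d28:H4 -> H4
  + 171.184.174.0/24 (H2) depth=24

== LOOKUPS ==
["H5","H0","H5","H4"]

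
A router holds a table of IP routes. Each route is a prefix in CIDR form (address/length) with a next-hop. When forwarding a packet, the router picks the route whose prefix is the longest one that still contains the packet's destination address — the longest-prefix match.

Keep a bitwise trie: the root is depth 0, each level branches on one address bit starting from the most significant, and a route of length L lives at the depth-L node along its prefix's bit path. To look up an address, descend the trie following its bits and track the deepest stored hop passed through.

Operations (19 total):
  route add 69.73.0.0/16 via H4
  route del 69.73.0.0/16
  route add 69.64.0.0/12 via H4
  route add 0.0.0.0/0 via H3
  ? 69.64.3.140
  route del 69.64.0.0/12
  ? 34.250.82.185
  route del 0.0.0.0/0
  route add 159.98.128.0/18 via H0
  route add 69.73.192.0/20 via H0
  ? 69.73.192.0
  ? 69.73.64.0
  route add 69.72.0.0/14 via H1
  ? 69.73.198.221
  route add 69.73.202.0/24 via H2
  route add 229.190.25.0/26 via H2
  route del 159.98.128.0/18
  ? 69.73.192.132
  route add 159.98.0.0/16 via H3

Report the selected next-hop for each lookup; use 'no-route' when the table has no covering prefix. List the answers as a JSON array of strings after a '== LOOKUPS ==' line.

Process each operation:
  add 69.73.0.0/16 -> H4 at depth 16
  - 69.73.0.0/16 clear@16
  add 69.64.0.0/12 -> H4 at depth 12
  add 0.0.0.0/0 -> H3 at depth 0
  ? 69.64.3.140  path d0:H3→d1:-→d2:-→d3:-→d4:-→d5:-→d6:-→d7:-→d8:-→d9:-→d10:-→d11:-→d12:H4  best=H4
  - 69.64.0.0/12 clear@12
  ? 34.250.82.185  path d0:H3→d1:-  best=H3
  - 0.0.0.0/0 clear@0
  add 159.98.128.0/18 -> H0 at depth 18
  add 69.73.192.0/20 -> H0 at depth 20
  ? 69.73.192.0  path d0:-→d1:-→d2:-→d3:-→d4:-→d5:-→d6:-→d7:-→d8:-→d9:-→d10:-→d11:-→d12:-→d13:-→d14:-→d15:-→d16:-→d17:-→d18:-→d19:-→d20:H0  best=H0
  ? 69.73.64.0  path d0:-→d1:-→d2:-→d3:-→d4:-→d5:-→d6:-→d7:-→d8:-→d9:-→d10:-→d11:-→d12:-→d13:-→d14:-→d15:-→d16:-  best=no-route
  add 69.72.0.0/14 -> H1 at depth 14
  ? 69.73.198.221  path d0:-→d1:-→d2:-→d3:-→d4:-→d5:-→d6:-→d7:-→d8:-→d9:-→d10:-→d11:-→d12:-→d13:-→d14:H1→d15:-→d16:-→d17:-→d18:-→d19:-→d20:H0  best=H0
  add 69.73.202.0/24 -> H2 at depth 24
  add 229.190.25.0/26 -> H2 at depth 26
  - 159.98.128.0/18 clear@18
  ? 69.73.192.132  path d0:-→d1:-→d2:-→d3:-→d4:-→d5:-→d6:-→d7:-→d8:-→d9:-→d10:-→d11:-→d12:-→d13:-→d14:H1→d15:-→d16:-→d17:-→d18:-→d19:-→d20:H0  best=H0
  add 159.98.0.0/16 -> H3 at depth 16

== LOOKUPS ==
["H4","H3","H0","no-route","H0","H0"]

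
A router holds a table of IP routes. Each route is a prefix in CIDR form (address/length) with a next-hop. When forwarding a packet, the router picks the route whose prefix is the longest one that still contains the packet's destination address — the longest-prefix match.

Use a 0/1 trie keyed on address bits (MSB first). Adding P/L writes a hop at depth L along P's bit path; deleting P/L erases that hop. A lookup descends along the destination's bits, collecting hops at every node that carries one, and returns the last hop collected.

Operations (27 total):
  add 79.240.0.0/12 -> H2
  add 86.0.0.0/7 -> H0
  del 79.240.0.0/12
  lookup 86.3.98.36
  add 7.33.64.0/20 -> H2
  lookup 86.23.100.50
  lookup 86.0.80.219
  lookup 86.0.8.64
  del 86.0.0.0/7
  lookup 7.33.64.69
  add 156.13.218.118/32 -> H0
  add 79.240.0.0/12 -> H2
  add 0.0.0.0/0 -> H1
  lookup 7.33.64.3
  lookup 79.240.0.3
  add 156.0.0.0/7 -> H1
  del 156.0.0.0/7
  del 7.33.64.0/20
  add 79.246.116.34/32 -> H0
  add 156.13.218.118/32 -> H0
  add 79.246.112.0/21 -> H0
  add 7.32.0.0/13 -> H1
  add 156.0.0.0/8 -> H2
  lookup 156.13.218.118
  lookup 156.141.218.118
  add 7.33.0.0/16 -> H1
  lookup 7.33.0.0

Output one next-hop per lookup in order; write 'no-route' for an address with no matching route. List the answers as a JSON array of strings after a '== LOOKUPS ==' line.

Process each operation:
  + 79.240.0.0/12 (H2) depth=12
  + 86.0.0.0/7 (H0) depth=7
  del 79.240.0.0/12 (clear depth 12)
  ? 86.3.98.36  path d0:-→d1:-→d2:-→d3:-→d4:-→d5:-→d6:-→d7:H0  best=H0
  + 7.33.64.0/20 (H2) depth=20
  ? 86.23.100.50  path d0:-→d1:-→d2:-→d3:-→d4:-→d5:-→d6:-→d7:H0  best=H0
  ? 86.0.80.219  path d0:-→d1:-→d2:-→d3:-→d4:-→d5:-→d6:-→d7:H0  best=H0
  ? 86.0.8.64  path d0:-→d1:-→d2:-→d3:-→d4:-→d5:-→d6:-→d7:H0  best=H0
  del 86.0.0.0/7 (clear depth 7)
  ? 7.33.64.69  path d0:-→d1:-→d2:-→d3:-→d4:-→d5:-→d6:-→d7:-→d8:-→d9:-→d10:-→d11:-→d12:-→d13:-→d14:-→d15:-→d16:-→d17:-→d18:-→d19:-→d20:H2  best=H2
  + 156.13.218.118/32 (H0) depth=32
  + 79.240.0.0/12 (H2) depth=12
  + 0.0.0.0/0 (H1) depth=0
  ? 7.33.64.3  path d0:H1→d1:-→d2:-→d3:-→d4:-→d5:-→d6:-→d7:-→d8:-→d9:-→d10:-→d11:-→d12:-→d13:-→d14:-→d15:-→d16:-→d17:-→d18:-→d19:-→d20:H2  best=H2
  ? 79.240.0.3  path d0:H1→d1:-→d2:-→d3:-→d4:-→d5:-→d6:-→d7:-→d8:-→d9:-→d10:-→d11:-→d12:H2  best=H2
  + 156.0.0.0/7 (H1) depth=7
  del 156.0.0.0/7 (clear depth 7)
  del 7.33.64.0/20 (clear depth 20)
  + 79.246.116.34/32 (H0) depth=32
  + 156.13.218.118/32 (H0) depth=32
  + 79.246.112.0/21 (H0) depth=21
  + 7.32.0.0/13 (H1) depth=13
  + 156.0.0.0/8 (H2) depth=8
  ? 156.13.218.118  path d0:H1→d1:-→d2:-→d3:-→d4:-→d5:-→d6:-→d7:-→d8:H2→d9:-→d10:-→d11:-→d12:-→d13:-→d14:-→d15:-→d16:-→d17:-→d18:-→d19:-→d20:-→d21:-→d22:-→d23:-→d24:-→d25:-→d26:-→d27:-→d28:-→d29:-→d30:-→d31:-→d32:H0  best=H0
  ? 156.141.218.118  path d0:H1→d1:-→d2:-→d3:-→d4:-→d5:-→d6:-→d7:-→d8:H2  best=H2
  + 7.33.0.0/16 (H1) depth=16
  ? 7.33.0.0  path d0:H1→d1:-→d2:-→d3:-→d4:-→d5:-→d6:-→d7:-→d8:-→d9:-→d10:-→d11:-→d12:-→d13:H1→d14:-→d15:-→d16:H1→d17:-  best=H1

== LOOKUPS ==
["H0","H0","H0","H0","H2","H2","H2","H0","H2","H1"]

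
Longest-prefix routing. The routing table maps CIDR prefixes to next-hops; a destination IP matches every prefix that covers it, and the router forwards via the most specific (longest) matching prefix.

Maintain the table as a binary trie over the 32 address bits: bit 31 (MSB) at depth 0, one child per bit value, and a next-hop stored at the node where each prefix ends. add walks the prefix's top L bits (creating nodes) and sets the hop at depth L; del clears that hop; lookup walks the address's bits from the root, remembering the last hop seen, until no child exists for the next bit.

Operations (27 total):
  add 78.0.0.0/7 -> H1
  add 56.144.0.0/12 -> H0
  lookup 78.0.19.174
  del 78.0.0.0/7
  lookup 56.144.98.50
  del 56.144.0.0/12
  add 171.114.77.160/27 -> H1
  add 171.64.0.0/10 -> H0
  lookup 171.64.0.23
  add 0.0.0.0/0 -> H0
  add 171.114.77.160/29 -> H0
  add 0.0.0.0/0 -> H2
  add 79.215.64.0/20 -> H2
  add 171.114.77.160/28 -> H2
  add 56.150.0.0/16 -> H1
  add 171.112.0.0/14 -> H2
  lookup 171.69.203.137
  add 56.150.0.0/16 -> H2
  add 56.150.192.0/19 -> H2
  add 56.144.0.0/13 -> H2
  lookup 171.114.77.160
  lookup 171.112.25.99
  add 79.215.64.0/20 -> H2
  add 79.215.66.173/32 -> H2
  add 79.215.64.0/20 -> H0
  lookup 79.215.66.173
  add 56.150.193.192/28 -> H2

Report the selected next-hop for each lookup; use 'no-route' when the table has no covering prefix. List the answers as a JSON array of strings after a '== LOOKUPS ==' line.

Apply in order:
  add 78.0.0.0/7 -> H1 at depth 7
  add 56.144.0.0/12 -> H0 at depth 12
  Q 78.0.19.174: descend 0100111 ; hops seen [H1] ; pick H1
  - 78.0.0.0/7 clear@7
  Q 56.144.98.50: descend 001110001001 ; hops seen [H0] ; pick H0
  - 56.144.0.0/12 clear@12
  add 171.114.77.160/27 -> H1 at depth 27
  add 171.64.0.0/10 -> H0 at depth 10
  Q 171.64.0.23: descend 1010101101 ; hops seen [H0] ; pick H0
  add 0.0.0.0/0 -> H0 at depth 0
  add 171.114.77.160/29 -> H0 at depth 29
  add 0.0.0.0/0 -> H2 at depth 0
  add 79.215.64.0/20 -> H2 at depth 20
  add 171.114.77.160/28 -> H2 at depth 28
  add 56.150.0.0/16 -> H1 at depth 16
  add 171.112.0.0/14 -> H2 at depth 14
  Q 171.69.203.137: descend 1010101101 ; hops seen [H2,H0] ; pick H0
  add 56.150.0.0/16 -> H2 at depth 16
  add 56.150.192.0/19 -> H2 at depth 19
  add 56.144.0.0/13 -> H2 at depth 13
  Q 171.114.77.160: descend 10101011011100100100110110100 ; hops seen [H2,H0,H2,H1,H2,H0] ; pick H0
  Q 171.112.25.99: descend 10101011011100 ; hops seen [H2,H0,H2] ; pick H2
  add 79.215.64.0/20 -> H2 at depth 20
  add 79.215.66.173/32 -> H2 at depth 32
  add 79.215.64.0/20 -> H0 at depth 20
  Q 79.215.66.173: descend 01001111110101110100001010101101 ; hops seen [H2,H0,H2] ; pick H2
  add 56.150.193.192/28 -> H2 at depth 28

== LOOKUPS ==
["H1","H0","H0","H0","H0","H2","H2"]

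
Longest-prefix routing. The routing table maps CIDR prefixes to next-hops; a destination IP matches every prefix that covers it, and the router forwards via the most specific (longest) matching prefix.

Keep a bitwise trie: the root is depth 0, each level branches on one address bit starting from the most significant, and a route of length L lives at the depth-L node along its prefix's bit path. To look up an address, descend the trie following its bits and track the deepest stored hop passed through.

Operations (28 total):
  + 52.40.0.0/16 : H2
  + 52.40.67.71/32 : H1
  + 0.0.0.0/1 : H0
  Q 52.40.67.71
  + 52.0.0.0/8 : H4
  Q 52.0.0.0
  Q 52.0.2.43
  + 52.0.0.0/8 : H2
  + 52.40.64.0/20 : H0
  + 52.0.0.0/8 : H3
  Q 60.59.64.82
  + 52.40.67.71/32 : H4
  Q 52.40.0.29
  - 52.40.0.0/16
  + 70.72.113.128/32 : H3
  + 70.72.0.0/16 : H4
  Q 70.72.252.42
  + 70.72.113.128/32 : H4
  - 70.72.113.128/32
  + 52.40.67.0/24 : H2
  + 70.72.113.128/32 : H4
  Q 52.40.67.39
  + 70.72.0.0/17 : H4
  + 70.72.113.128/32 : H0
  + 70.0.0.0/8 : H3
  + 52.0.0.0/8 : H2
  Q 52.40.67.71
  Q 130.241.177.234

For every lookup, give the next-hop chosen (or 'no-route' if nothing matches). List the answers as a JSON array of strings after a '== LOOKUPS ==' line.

Apply in order:
  + 52.40.0.0/16 (H2) depth=16
  + 52.40.67.71/32 (H1) depth=32
  + 0.0.0.0/1 (H0) depth=1
  lookup 52.40.67.71: bits 00110100001010000100001101000111 walk d0:-→d1:H0→d2:-→d3:-→d4:-→d5:-→d6:-→d7:-→d8:-→d9:-→d10:-→d11:-→d12:-→d13:-→d14:-→d15:-→d16:H2→d17:-→d18:-→d19:-→d20:-→d21:-→d22:-→d23:-→d24:-→d25:-→d26:-→d27:-→d28:-→d29:-→d30:-→d31:-→d32:H1 -> H1
  + 52.0.0.0/8 (H4) depth=8
  lookup 52.0.0.0: bits 0011010000 walk d0:-→d1:H0→d2:-→d3:-→d4:-→d5:-→d6:-→d7:-→d8:H4→d9:-→d10:- -> H4
  lookup 52.0.2.43: bits 0011010000 walk d0:-→d1:H0→d2:-→d3:-→d4:-→d5:-→d6:-→d7:-→d8:H4→d9:-→d10:- -> H4
  + 52.0.0.0/8 (H2) depth=8
  + 52.40.64.0/20 (H0) depth=20
  + 52.0.0.0/8 (H3) depth=8
  lookup 60.59.64.82: bits 0011 walk d0:-→d1:H0→d2:-→d3:-→d4:- -> H0
  + 52.40.67.71/32 (H4) depth=32
  lookup 52.40.0.29: bits 00110100001010000 walk d0:-→d1:H0→d2:-→d3:-→d4:-→d5:-→d6:-→d7:-→d8:H3→d9:-→d10:-→d11:-→d12:-→d13:-→d14:-→d15:-→d16:H2→d17:- -> H2
  - 52.40.0.0/16 clear@16
  + 70.72.113.128/32 (H3) depth=32
  + 70.72.0.0/16 (H4) depth=16
  lookup 70.72.252.42: bits 0100011001001000 walk d0:-→d1:H0→d2:-→d3:-→d4:-→d5:-→d6:-→d7:-→d8:-→d9:-→d10:-→d11:-→d12:-→d13:-→d14:-→d15:-→d16:H4 -> H4
  + 70.72.113.128/32 (H4) depth=32
  - 70.72.113.128/32 clear@32
  + 52.40.67.0/24 (H2) depth=24
  + 70.72.113.128/32 (H4) depth=32
  lookup 52.40.67.39: bits 0011010000101000010000110 walk d0:-→d1:H0→d2:-→d3:-→d4:-→d5:-→d6:-→d7:-→d8:H3→d9:-→d10:-→d11:-→d12:-→d13:-→d14:-→d15:-→d16:-→d17:-→d18:-→d19:-→d20:H0→d21:-→d22:-→d23:-→d24:H2→d25:- -> H2
  + 70.72.0.0/17 (H4) depth=17
  + 70.72.113.128/32 (H0) depth=32
  + 70.0.0.0/8 (H3) depth=8
  + 52.0.0.0/8 (H2) depth=8
  lookup 52.40.67.71: bits 00110100001010000100001101000111 walk d0:-→d1:H0→d2:-→d3:-→d4:-→d5:-→d6:-→d7:-→d8:H2→d9:-→d10:-→d11:-→d12:-→d13:-→d14:-→d15:-→d16:-→d17:-→d18:-→d19:-→d20:H0→d21:-→d22:-→d23:-→d24:H2→d25:-→d26:-→d27:-→d28:-→d29:-→d30:-→d31:-→d32:H4 -> H4
  lookup 130.241.177.234: bits ε walk d0:- -> no-route

== LOOKUPS ==
["H1","H4","H4","H0","H2","H4","H2","H4","no-route"]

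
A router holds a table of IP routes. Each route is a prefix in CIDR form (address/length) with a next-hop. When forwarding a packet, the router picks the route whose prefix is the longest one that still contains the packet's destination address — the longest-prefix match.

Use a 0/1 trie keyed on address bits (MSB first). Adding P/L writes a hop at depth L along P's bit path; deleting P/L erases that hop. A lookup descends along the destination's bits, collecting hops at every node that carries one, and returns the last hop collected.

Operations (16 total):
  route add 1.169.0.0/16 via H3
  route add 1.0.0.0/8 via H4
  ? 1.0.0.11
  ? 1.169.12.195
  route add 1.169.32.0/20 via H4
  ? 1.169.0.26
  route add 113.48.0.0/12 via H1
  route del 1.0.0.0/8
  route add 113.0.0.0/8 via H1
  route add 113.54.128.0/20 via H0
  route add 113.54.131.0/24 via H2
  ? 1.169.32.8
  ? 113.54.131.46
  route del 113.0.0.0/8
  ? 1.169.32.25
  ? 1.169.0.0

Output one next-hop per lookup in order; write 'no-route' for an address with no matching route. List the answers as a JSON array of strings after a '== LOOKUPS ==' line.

Trace:
  add 1.169.0.0/16 -> H3 at depth 16
  add 1.0.0.0/8 -> H4 at depth 8
  Q 1.0.0.11: descend 00000001 ; hops seen [H4] ; pick H4
  Q 1.169.12.195: descend 0000000110101001 ; hops seen [H4,H3] ; pick H3
  add 1.169.32.0/20 -> H4 at depth 20
  Q 1.169.0.26: descend 000000011010100100 ; hops seen [H4,H3] ; pick H3
  add 113.48.0.0/12 -> H1 at depth 12
  del 1.0.0.0/8 (clear depth 8)
  add 113.0.0.0/8 -> H1 at depth 8
  add 113.54.128.0/20 -> H0 at depth 20
  add 113.54.131.0/24 -> H2 at depth 24
  Q 1.169.32.8: descend 00000001101010010010 ; hops seen [H3,H4] ; pick H4
  Q 113.54.131.46: descend 011100010011011010000011 ; hops seen [H1,H1,H0,H2] ; pick H2
  del 113.0.0.0/8 (clear depth 8)
  Q 1.169.32.25: descend 00000001101010010010 ; hops seen [H3,H4] ; pick H4
  Q 1.169.0.0: descend 000000011010100100 ; hops seen [H3] ; pick H3

== LOOKUPS ==
["H4","H3","H3","H4","H2","H4","H3"]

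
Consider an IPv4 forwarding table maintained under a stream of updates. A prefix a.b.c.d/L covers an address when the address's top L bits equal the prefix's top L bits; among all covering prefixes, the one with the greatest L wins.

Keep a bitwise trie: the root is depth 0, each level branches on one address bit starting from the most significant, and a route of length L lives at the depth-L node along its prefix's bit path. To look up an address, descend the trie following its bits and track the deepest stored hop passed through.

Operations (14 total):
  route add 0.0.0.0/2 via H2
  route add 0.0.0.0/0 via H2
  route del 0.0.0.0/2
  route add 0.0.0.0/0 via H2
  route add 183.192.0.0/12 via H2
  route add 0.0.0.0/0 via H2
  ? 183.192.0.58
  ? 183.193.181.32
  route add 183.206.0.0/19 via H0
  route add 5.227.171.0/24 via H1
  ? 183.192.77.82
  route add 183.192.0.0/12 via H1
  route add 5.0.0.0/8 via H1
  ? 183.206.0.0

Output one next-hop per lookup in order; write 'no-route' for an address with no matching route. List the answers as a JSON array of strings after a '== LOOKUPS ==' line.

Apply in order:
  add 0.0.0.0/2 -> H2 at depth 2
  add 0.0.0.0/0 -> H2 at depth 0
  del 0.0.0.0/2 (clear depth 2)
  add 0.0.0.0/0 -> H2 at depth 0
  add 183.192.0.0/12 -> H2 at depth 12
  add 0.0.0.0/0 -> H2 at depth 0
  ? 183.192.0.58  path d0:H2→d1:-→d2:-→d3:-→d4:-→d5:-→d6:-→d7:-→d8:-→d9:-→d10:-→d11:-→d12:H2  best=H2
  ? 183.193.181.32  path d0:H2→d1:-→d2:-→d3:-→d4:-→d5:-→d6:-→d7:-→d8:-→d9:-→d10:-→d11:-→d12:H2  best=H2
  add 183.206.0.0/19 -> H0 at depth 19
  add 5.227.171.0/24 -> H1 at depth 24
  ? 183.192.77.82  path d0:H2→d1:-→d2:-→d3:-→d4:-→d5:-→d6:-→d7:-→d8:-→d9:-→d10:-→d11:-→d12:H2  best=H2
  add 183.192.0.0/12 -> H1 at depth 12
  add 5.0.0.0/8 -> H1 at depth 8
  ? 183.206.0.0  path d0:H2→d1:-→d2:-→d3:-→d4:-→d5:-→d6:-→d7:-→d8:-→d9:-→d10:-→d11:-→d12:H1→d13:-→d14:-→d15:-→d16:-→d17:-→d18:-→d19:H0  best=H0

== LOOKUPS ==
["H2","H2","H2","H0"]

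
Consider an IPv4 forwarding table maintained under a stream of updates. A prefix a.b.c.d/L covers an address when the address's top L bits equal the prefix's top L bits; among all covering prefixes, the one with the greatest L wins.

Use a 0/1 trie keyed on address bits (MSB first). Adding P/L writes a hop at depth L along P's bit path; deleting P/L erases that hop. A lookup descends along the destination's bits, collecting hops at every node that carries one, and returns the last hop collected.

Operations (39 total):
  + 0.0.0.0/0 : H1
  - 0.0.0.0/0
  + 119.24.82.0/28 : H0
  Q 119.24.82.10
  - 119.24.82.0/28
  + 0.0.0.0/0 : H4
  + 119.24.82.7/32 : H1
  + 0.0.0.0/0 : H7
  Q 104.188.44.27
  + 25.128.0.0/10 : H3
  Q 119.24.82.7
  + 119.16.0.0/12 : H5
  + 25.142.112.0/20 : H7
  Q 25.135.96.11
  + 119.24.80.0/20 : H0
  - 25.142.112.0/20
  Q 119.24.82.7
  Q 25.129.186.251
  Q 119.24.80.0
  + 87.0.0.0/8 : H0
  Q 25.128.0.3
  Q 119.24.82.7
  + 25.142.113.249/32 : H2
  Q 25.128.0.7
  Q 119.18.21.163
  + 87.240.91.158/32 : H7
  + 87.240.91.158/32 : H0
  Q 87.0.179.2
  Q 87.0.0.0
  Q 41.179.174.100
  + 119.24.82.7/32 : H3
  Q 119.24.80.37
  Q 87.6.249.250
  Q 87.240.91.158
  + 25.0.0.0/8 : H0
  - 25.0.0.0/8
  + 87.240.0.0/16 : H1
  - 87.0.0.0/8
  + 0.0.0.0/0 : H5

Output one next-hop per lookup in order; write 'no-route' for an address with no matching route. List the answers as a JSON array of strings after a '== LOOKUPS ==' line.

Apply in order:
  add 0.0.0.0/0 -> H1 at depth 0
  del 0.0.0.0/0 (clear depth 0)
  add 119.24.82.0/28 -> H0 at depth 28
  ? 119.24.82.10  path d0:-→d1:-→d2:-→d3:-→d4:-→d5:-→d6:-→d7:-→d8:-→d9:-→d10:-→d11:-→d12:-→d13:-→d14:-→d15:-→d16:-→d17:-→d18:-→d19:-→d20:-→d21:-→d22:-→d23:-→d24:-→d25:-→d26:-→d27:-→d28:H0  best=H0
  del 119.24.82.0/28 (clear depth 28)
  add 0.0.0.0/0 -> H4 at depth 0
  add 119.24.82.7/32 -> H1 at depth 32
  add 0.0.0.0/0 -> H7 at depth 0
  ? 104.188.44.27  path d0:H7→d1:-→d2:-→d3:-  best=H7
  add 25.128.0.0/10 -> H3 at depth 10
  ? 119.24.82.7  path d0:H7→d1:-→d2:-→d3:-→d4:-→d5:-→d6:-→d7:-→d8:-→d9:-→d10:-→d11:-→d12:-→d13:-→d14:-→d15:-→d16:-→d17:-→d18:-→d19:-→d20:-→d21:-→d22:-→d23:-→d24:-→d25:-→d26:-→d27:-→d28:-→d29:-→d30:-→d31:-→d32:H1  best=H1
  add 119.16.0.0/12 -> H5 at depth 12
  add 25.142.112.0/20 -> H7 at depth 20
  ? 25.135.96.11  path d0:H7→d1:-→d2:-→d3:-→d4:-→d5:-→d6:-→d7:-→d8:-→d9:-→d10:H3→d11:-→d12:-  best=H3
  add 119.24.80.0/20 -> H0 at depth 20
  del 25.142.112.0/20 (clear depth 20)
  ? 119.24.82.7  path d0:H7→d1:-→d2:-→d3:-→d4:-→d5:-→d6:-→d7:-→d8:-→d9:-→d10:-→d11:-→d12:H5→d13:-→d14:-→d15:-→d16:-→d17:-→d18:-→d19:-→d20:H0→d21:-→d22:-→d23:-→d24:-→d25:-→d26:-→d27:-→d28:-→d29:-→d30:-→d31:-→d32:H1  best=H1
  ? 25.129.186.251  path d0:H7→d1:-→d2:-→d3:-→d4:-→d5:-→d6:-→d7:-→d8:-→d9:-→d10:H3→d11:-→d12:-  best=H3
  ? 119.24.80.0  path d0:H7→d1:-→d2:-→d3:-→d4:-→d5:-→d6:-→d7:-→d8:-→d9:-→d10:-→d11:-→d12:H5→d13:-→d14:-→d15:-→d16:-→d17:-→d18:-→d19:-→d20:H0→d21:-→d22:-  best=H0
  add 87.0.0.0/8 -> H0 at depth 8
  ? 25.128.0.3  path d0:H7→d1:-→d2:-→d3:-→d4:-→d5:-→d6:-→d7:-→d8:-→d9:-→d10:H3→d11:-→d12:-  best=H3
  ? 119.24.82.7  path d0:H7→d1:-→d2:-→d3:-→d4:-→d5:-→d6:-→d7:-→d8:-→d9:-→d10:-→d11:-→d12:H5→d13:-→d14:-→d15:-→d16:-→d17:-→d18:-→d19:-→d20:H0→d21:-→d22:-→d23:-→d24:-→d25:-→d26:-→d27:-→d28:-→d29:-→d30:-→d31:-→d32:H1  best=H1
  add 25.142.113.249/32 -> H2 at depth 32
  ? 25.128.0.7  path d0:H7→d1:-→d2:-→d3:-→d4:-→d5:-→d6:-→d7:-→d8:-→d9:-→d10:H3→d11:-→d12:-  best=H3
  ? 119.18.21.163  path d0:H7→d1:-→d2:-→d3:-→d4:-→d5:-→d6:-→d7:-→d8:-→d9:-→d10:-→d11:-→d12:H5  best=H5
  add 87.240.91.158/32 -> H7 at depth 32
  add 87.240.91.158/32 -> H0 at depth 32
  ? 87.0.179.2  path d0:H7→d1:-→d2:-→d3:-→d4:-→d5:-→d6:-→d7:-→d8:H0  best=H0
  ? 87.0.0.0  path d0:H7→d1:-→d2:-→d3:-→d4:-→d5:-→d6:-→d7:-→d8:H0  best=H0
  ? 41.179.174.100  path d0:H7→d1:-→d2:-  best=H7
  add 119.24.82.7/32 -> H3 at depth 32
  ? 119.24.80.37  path d0:H7→d1:-→d2:-→d3:-→d4:-→d5:-→d6:-→d7:-→d8:-→d9:-→d10:-→d11:-→d12:H5→d13:-→d14:-→d15:-→d16:-→d17:-→d18:-→d19:-→d20:H0→d21:-→d22:-  best=H0
  ? 87.6.249.250  path d0:H7→d1:-→d2:-→d3:-→d4:-→d5:-→d6:-→d7:-→d8:H0  best=H0
  ? 87.240.91.158  path d0:H7→d1:-→d2:-→d3:-→d4:-→d5:-→d6:-→d7:-→d8:H0→d9:-→d10:-→d11:-→d12:-→d13:-→d14:-→d15:-→d16:-→d17:-→d18:-→d19:-→d20:-→d21:-→d22:-→d23:-→d24:-→d25:-→d26:-→d27:-→d28:-→d29:-→d30:-→d31:-→d32:H0  best=H0
  add 25.0.0.0/8 -> H0 at depth 8
  del 25.0.0.0/8 (clear depth 8)
  add 87.240.0.0/16 -> H1 at depth 16
  del 87.0.0.0/8 (clear depth 8)
  add 0.0.0.0/0 -> H5 at depth 0

== LOOKUPS ==
["H0","H7","H1","H3","H1","H3","H0","H3","H1","H3","H5","H0","H0","H7","H0","H0","H0"]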